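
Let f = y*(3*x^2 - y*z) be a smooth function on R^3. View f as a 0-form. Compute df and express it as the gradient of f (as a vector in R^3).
df = (6*x*y) dx + (3*x^2 - 2*y*z) dy + (-y^2) dz; grad f = (6*x*y, 3*x^2 - 2*y*z, -y^2)

For a 0-form f, d f = (∂f/∂x) dx + (∂f/∂y) dy + (∂f/∂z) dz. The components of the vector representation are exactly the entries of grad f in Cartesian coordinates:
  ∂f/∂x = 6*x*y
  ∂f/∂y = 3*x^2 - 2*y*z
  ∂f/∂z = -y^2.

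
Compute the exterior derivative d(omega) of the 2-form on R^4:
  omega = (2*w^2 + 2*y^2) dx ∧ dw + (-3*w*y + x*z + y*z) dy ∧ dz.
d(omega) = (-4*y) dx ∧ dy ∧ dw + (z) dx ∧ dy ∧ dz + (-3*y) dy ∧ dz ∧ dw

For a 2-form omega = sum_{i<j} g_{ij} dx_i ∧ dx_j, the exterior derivative is
  d(omega) = sum_{i<j} d(g_{ij}) ∧ dx_i ∧ dx_j = sum_{i<j, k} (∂g_{ij}/∂x_k) dx_k ∧ dx_i ∧ dx_j.
Expand each term, using dx_k ∧ dx_i ∧ dx_j = sgn(permutation) dx_{(a)} ∧ dx_{(b)} ∧ dx_{(c)} with (a < b < c) sorted:
  d(2*w^2 + 2*y^2) includes (∂/∂y)(2*w^2 + 2*y^2) dy = (4*y) dy, which multiplied by dx ∧ dw gives (-4*y) dx ∧ dy ∧ dw
  d(-3*w*y + x*z + y*z) includes (∂/∂x)(-3*w*y + x*z + y*z) dx = (z) dx, which multiplied by dy ∧ dz gives (z) dx ∧ dy ∧ dz
  d(-3*w*y + x*z + y*z) includes (∂/∂w)(-3*w*y + x*z + y*z) dw = (-3*y) dw, which multiplied by dy ∧ dz gives (-3*y) dy ∧ dz ∧ dw
Collecting like 3-forms: d(omega) = (-4*y) dx ∧ dy ∧ dw + (z) dx ∧ dy ∧ dz + (-3*y) dy ∧ dz ∧ dw.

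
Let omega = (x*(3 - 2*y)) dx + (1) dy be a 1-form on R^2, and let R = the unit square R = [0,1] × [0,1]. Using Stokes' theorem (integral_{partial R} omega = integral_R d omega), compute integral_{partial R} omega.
integral_(partial R) omega = 1

Stokes: integral_partial_R omega = integral_R d omega with d omega = (∂Q/∂x - ∂P/∂y) dx ∧ dy.
  ∂Q/∂x = 0
  ∂P/∂y = -2*x
  integrand = ∂Q/∂x - ∂P/∂y = 2*x.
Integrating over R: integral_0^1 integral_0^1 (2*x) dx dy = 1.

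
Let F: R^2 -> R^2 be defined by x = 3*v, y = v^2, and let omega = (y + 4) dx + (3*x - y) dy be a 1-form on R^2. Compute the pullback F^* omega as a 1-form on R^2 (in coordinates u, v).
F^* omega = (-2*v^3 + 21*v^2 + 12) dv

Using F^*(f dg) = (f ∘ F) d(g ∘ F), substitute each coordinate x_i by F_i(u, v) in f_i, and replace dx_i by d F_i = (∂F_i/∂u) du + (∂F_i/∂v) dv.
  For the x component: f_1(F) = v^2 + 4; d F_1 = (0) du + (3) dv
  For the y component: f_2(F) = v*(9 - v); d F_2 = (0) du + (2*v) dv
Combining and collecting du, dv coefficients:
  coeff of du: 0
  coeff of dv: -2*v^3 + 21*v^2 + 12
F^* omega = (-2*v^3 + 21*v^2 + 12) dv.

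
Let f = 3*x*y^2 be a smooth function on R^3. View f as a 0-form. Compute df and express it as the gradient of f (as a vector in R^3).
df = (3*y^2) dx + (6*x*y) dy + (0) dz; grad f = (3*y^2, 6*x*y, 0)

For a 0-form f, d f = (∂f/∂x) dx + (∂f/∂y) dy + (∂f/∂z) dz. The components of the vector representation are exactly the entries of grad f in Cartesian coordinates:
  ∂f/∂x = 3*y^2
  ∂f/∂y = 6*x*y
  ∂f/∂z = 0.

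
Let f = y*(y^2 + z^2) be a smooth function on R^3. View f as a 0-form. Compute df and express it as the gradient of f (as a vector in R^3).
df = (0) dx + (3*y^2 + z^2) dy + (2*y*z) dz; grad f = (0, 3*y^2 + z^2, 2*y*z)

For a 0-form f, d f = (∂f/∂x) dx + (∂f/∂y) dy + (∂f/∂z) dz. The components of the vector representation are exactly the entries of grad f in Cartesian coordinates:
  ∂f/∂x = 0
  ∂f/∂y = 3*y^2 + z^2
  ∂f/∂z = 2*y*z.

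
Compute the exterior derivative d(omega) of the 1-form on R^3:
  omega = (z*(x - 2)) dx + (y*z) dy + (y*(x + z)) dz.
d(omega) = (-x + y + 2) dx ∧ dz + (x - y + z) dy ∧ dz

For a 1-form omega = sum_i f_i dx_i, the exterior derivative is
  d(omega) = sum_{i < j} (∂f_j/∂x_i - ∂f_i/∂x_j) dx_i ∧ dx_j.
  coefficient of dx ∧ dz: ∂f_3/∂x - ∂f_1/∂z = ∂(y*(x + z))/∂x - ∂(z*(x - 2))/∂z = -x + y + 2
  coefficient of dy ∧ dz: ∂f_3/∂y - ∂f_2/∂z = ∂(y*(x + z))/∂y - ∂(y*z)/∂z = x - y + z
Assembling: d(omega) = (-x + y + 2) dx ∧ dz + (x - y + z) dy ∧ dz.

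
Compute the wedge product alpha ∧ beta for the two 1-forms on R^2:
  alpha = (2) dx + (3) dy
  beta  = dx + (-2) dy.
alpha ∧ beta = (-7) dx ∧ dy

Distribute the wedge, using dx_i ∧ dx_j = -dx_j ∧ dx_i and dx_i ∧ dx_i = 0. For each pair (i, j) with i < j, the coefficient of dx_i ∧ dx_j in alpha ∧ beta is (alpha_i * beta_j - alpha_j * beta_i). Collecting: alpha ∧ beta = (-7) dx ∧ dy.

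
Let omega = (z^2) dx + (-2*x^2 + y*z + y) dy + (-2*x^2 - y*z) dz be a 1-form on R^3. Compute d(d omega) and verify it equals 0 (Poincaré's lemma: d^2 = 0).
d(d omega) = 0

Step 1: d omega = sum_{i<j} (∂f_j/∂x_i - ∂f_i/∂x_j) dx_i ∧ dx_j:
  coeff of dx ∧ dy: -4*x
  coeff of dx ∧ dz: -4*x - 2*z
  coeff of dy ∧ dz: -y - z
Step 2: Apply d again to each 2-form coefficient. The only possible 3-form in R^3 is dx ∧ dy ∧ dz, with coefficient
  ∂(coeff of dy∧dz)/∂x - ∂(coeff of dx∧dz)/∂y + ∂(coeff of dx∧dy)/∂z
  = ∂/∂x (-y - z) - ∂/∂y (-4*x - 2*z) + ∂/∂z (-4*x).
Each of these terms simplifies to sums of mixed partials that cancel in pairs. The result is 0 (by equality of mixed partials for smooth functions — Schwarz / Clairaut).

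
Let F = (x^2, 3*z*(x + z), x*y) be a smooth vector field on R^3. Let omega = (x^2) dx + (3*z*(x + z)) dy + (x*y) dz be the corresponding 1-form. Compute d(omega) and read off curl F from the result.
d(omega) = (-2*x - 6*z) dy ∧ dz + (-y) dz ∧ dx + (3*z) dx ∧ dy; curl F = (-2*x - 6*z, -y, 3*z)

d omega = sum_{i<j} (∂f_j/∂x_i - ∂f_i/∂x_j) dx_i ∧ dx_j. Under the identification (dy ∧ dz, dz ∧ dx, dx ∧ dy) ↔ (e_x, e_y, e_z), the coefficients are exactly the components of curl F. Compute:
  ∂R/∂y - ∂Q/∂z = (x) - (3*x + 6*z) = -2*x - 6*z
  ∂P/∂z - ∂R/∂x = (0) - (y) = -y
  ∂Q/∂x - ∂P/∂y = (3*z) - (0) = 3*z.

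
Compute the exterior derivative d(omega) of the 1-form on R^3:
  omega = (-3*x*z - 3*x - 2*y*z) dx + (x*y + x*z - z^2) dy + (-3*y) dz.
d(omega) = (y + 3*z) dx ∧ dy + (3*x + 2*y) dx ∧ dz + (-x + 2*z - 3) dy ∧ dz

For a 1-form omega = sum_i f_i dx_i, the exterior derivative is
  d(omega) = sum_{i < j} (∂f_j/∂x_i - ∂f_i/∂x_j) dx_i ∧ dx_j.
  coefficient of dx ∧ dy: ∂f_2/∂x - ∂f_1/∂y = ∂(x*y + x*z - z^2)/∂x - ∂(-3*x*z - 3*x - 2*y*z)/∂y = y + 3*z
  coefficient of dx ∧ dz: ∂f_3/∂x - ∂f_1/∂z = ∂(-3*y)/∂x - ∂(-3*x*z - 3*x - 2*y*z)/∂z = 3*x + 2*y
  coefficient of dy ∧ dz: ∂f_3/∂y - ∂f_2/∂z = ∂(-3*y)/∂y - ∂(x*y + x*z - z^2)/∂z = -x + 2*z - 3
Assembling: d(omega) = (y + 3*z) dx ∧ dy + (3*x + 2*y) dx ∧ dz + (-x + 2*z - 3) dy ∧ dz.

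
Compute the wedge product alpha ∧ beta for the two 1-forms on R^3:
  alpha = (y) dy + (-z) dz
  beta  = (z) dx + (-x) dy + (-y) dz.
alpha ∧ beta = (-y*z) dx ∧ dy + (-x*z - y^2) dy ∧ dz + (z^2) dx ∧ dz

Distribute the wedge, using dx_i ∧ dx_j = -dx_j ∧ dx_i and dx_i ∧ dx_i = 0. For each pair (i, j) with i < j, the coefficient of dx_i ∧ dx_j in alpha ∧ beta is (alpha_i * beta_j - alpha_j * beta_i). Collecting: alpha ∧ beta = (-y*z) dx ∧ dy + (-x*z - y^2) dy ∧ dz + (z^2) dx ∧ dz.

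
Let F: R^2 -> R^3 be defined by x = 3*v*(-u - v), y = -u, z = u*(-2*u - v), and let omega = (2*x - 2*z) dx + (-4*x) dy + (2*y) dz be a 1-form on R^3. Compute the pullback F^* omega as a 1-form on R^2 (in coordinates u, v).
F^* omega = (-12*u^2*v + 8*u^2 + 12*u*v^2 - 10*u*v + 18*v^3 - 12*v^2) du + (-12*u^3 - 12*u^2*v + 2*u^2 + 42*u*v^2 + 36*v^3) dv

Using F^*(f dg) = (f ∘ F) d(g ∘ F), substitute each coordinate x_i by F_i(u, v) in f_i, and replace dx_i by d F_i = (∂F_i/∂u) du + (∂F_i/∂v) dv.
  For the x component: f_1(F) = 4*u^2 - 4*u*v - 6*v^2; d F_1 = (-3*v) du + (-3*u - 6*v) dv
  For the y component: f_2(F) = 12*v*(u + v); d F_2 = (-1) du + (0) dv
  For the z component: f_3(F) = -2*u; d F_3 = (-4*u - v) du + (-u) dv
Combining and collecting du, dv coefficients:
  coeff of du: -12*u^2*v + 8*u^2 + 12*u*v^2 - 10*u*v + 18*v^3 - 12*v^2
  coeff of dv: -12*u^3 - 12*u^2*v + 2*u^2 + 42*u*v^2 + 36*v^3
F^* omega = (-12*u^2*v + 8*u^2 + 12*u*v^2 - 10*u*v + 18*v^3 - 12*v^2) du + (-12*u^3 - 12*u^2*v + 2*u^2 + 42*u*v^2 + 36*v^3) dv.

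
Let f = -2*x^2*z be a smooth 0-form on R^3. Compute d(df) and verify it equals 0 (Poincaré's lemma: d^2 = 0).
d(df) = 0

Step 1: df = sum_i (∂f/∂x_i) dx_i = (-4*x*z) dx + (0) dy + (-2*x^2) dz.
Step 2: Apply d again. Using the 1-form formula, the coefficient of dx ∧ dy in d(df) is ∂^2 f/∂x ∂y - ∂^2 f/∂y ∂x = (0) - (0) = 0 (equality of mixed partials for smooth f).
Similarly for dx ∧ dz and dy ∧ dz — all coefficients vanish. So d(df) = 0.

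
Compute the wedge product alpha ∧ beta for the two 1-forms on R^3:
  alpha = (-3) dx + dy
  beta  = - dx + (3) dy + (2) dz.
alpha ∧ beta = (-8) dx ∧ dy + (-6) dx ∧ dz + (2) dy ∧ dz

Distribute the wedge, using dx_i ∧ dx_j = -dx_j ∧ dx_i and dx_i ∧ dx_i = 0. For each pair (i, j) with i < j, the coefficient of dx_i ∧ dx_j in alpha ∧ beta is (alpha_i * beta_j - alpha_j * beta_i). Collecting: alpha ∧ beta = (-8) dx ∧ dy + (-6) dx ∧ dz + (2) dy ∧ dz.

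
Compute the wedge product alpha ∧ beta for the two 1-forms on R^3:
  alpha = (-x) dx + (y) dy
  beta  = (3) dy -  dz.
alpha ∧ beta = (-3*x) dx ∧ dy + (x) dx ∧ dz + (-y) dy ∧ dz

Distribute the wedge, using dx_i ∧ dx_j = -dx_j ∧ dx_i and dx_i ∧ dx_i = 0. For each pair (i, j) with i < j, the coefficient of dx_i ∧ dx_j in alpha ∧ beta is (alpha_i * beta_j - alpha_j * beta_i). Collecting: alpha ∧ beta = (-3*x) dx ∧ dy + (x) dx ∧ dz + (-y) dy ∧ dz.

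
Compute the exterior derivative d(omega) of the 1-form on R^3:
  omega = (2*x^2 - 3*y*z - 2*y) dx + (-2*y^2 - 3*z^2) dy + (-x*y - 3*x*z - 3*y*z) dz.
d(omega) = (3*z + 2) dx ∧ dy + (2*y - 3*z) dx ∧ dz + (-x + 3*z) dy ∧ dz

For a 1-form omega = sum_i f_i dx_i, the exterior derivative is
  d(omega) = sum_{i < j} (∂f_j/∂x_i - ∂f_i/∂x_j) dx_i ∧ dx_j.
  coefficient of dx ∧ dy: ∂f_2/∂x - ∂f_1/∂y = ∂(-2*y^2 - 3*z^2)/∂x - ∂(2*x^2 - 3*y*z - 2*y)/∂y = 3*z + 2
  coefficient of dx ∧ dz: ∂f_3/∂x - ∂f_1/∂z = ∂(-x*y - 3*x*z - 3*y*z)/∂x - ∂(2*x^2 - 3*y*z - 2*y)/∂z = 2*y - 3*z
  coefficient of dy ∧ dz: ∂f_3/∂y - ∂f_2/∂z = ∂(-x*y - 3*x*z - 3*y*z)/∂y - ∂(-2*y^2 - 3*z^2)/∂z = -x + 3*z
Assembling: d(omega) = (3*z + 2) dx ∧ dy + (2*y - 3*z) dx ∧ dz + (-x + 3*z) dy ∧ dz.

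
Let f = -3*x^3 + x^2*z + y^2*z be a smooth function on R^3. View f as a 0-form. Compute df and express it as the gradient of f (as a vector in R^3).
df = (x*(-9*x + 2*z)) dx + (2*y*z) dy + (x^2 + y^2) dz; grad f = (x*(-9*x + 2*z), 2*y*z, x^2 + y^2)

For a 0-form f, d f = (∂f/∂x) dx + (∂f/∂y) dy + (∂f/∂z) dz. The components of the vector representation are exactly the entries of grad f in Cartesian coordinates:
  ∂f/∂x = x*(-9*x + 2*z)
  ∂f/∂y = 2*y*z
  ∂f/∂z = x^2 + y^2.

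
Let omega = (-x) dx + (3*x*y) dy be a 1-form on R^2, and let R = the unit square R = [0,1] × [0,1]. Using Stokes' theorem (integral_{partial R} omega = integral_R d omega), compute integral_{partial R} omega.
integral_(partial R) omega = 3/2

Stokes: integral_partial_R omega = integral_R d omega with d omega = (∂Q/∂x - ∂P/∂y) dx ∧ dy.
  ∂Q/∂x = 3*y
  ∂P/∂y = 0
  integrand = ∂Q/∂x - ∂P/∂y = 3*y.
Integrating over R: integral_0^1 integral_0^1 (3*y) dx dy = 3/2.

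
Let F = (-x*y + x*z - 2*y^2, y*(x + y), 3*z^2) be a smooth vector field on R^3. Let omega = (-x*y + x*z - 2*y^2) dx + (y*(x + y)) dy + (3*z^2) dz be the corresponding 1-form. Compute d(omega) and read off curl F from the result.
d(omega) = (0) dy ∧ dz + (x) dz ∧ dx + (x + 5*y) dx ∧ dy; curl F = (0, x, x + 5*y)

d omega = sum_{i<j} (∂f_j/∂x_i - ∂f_i/∂x_j) dx_i ∧ dx_j. Under the identification (dy ∧ dz, dz ∧ dx, dx ∧ dy) ↔ (e_x, e_y, e_z), the coefficients are exactly the components of curl F. Compute:
  ∂R/∂y - ∂Q/∂z = (0) - (0) = 0
  ∂P/∂z - ∂R/∂x = (x) - (0) = x
  ∂Q/∂x - ∂P/∂y = (y) - (-x - 4*y) = x + 5*y.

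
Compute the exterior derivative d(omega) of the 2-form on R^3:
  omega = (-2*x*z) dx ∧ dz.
d(omega) = 0

For a 2-form omega = sum_{i<j} g_{ij} dx_i ∧ dx_j, the exterior derivative is
  d(omega) = sum_{i<j} d(g_{ij}) ∧ dx_i ∧ dx_j = sum_{i<j, k} (∂g_{ij}/∂x_k) dx_k ∧ dx_i ∧ dx_j.
Expand each term, using dx_k ∧ dx_i ∧ dx_j = sgn(permutation) dx_{(a)} ∧ dx_{(b)} ∧ dx_{(c)} with (a < b < c) sorted:

Collecting like 3-forms: d(omega) = 0.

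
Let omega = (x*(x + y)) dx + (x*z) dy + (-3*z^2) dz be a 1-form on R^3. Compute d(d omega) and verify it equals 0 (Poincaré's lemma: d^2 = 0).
d(d omega) = 0

Step 1: d omega = sum_{i<j} (∂f_j/∂x_i - ∂f_i/∂x_j) dx_i ∧ dx_j:
  coeff of dx ∧ dy: -x + z
  coeff of dx ∧ dz: 0
  coeff of dy ∧ dz: -x
Step 2: Apply d again to each 2-form coefficient. The only possible 3-form in R^3 is dx ∧ dy ∧ dz, with coefficient
  ∂(coeff of dy∧dz)/∂x - ∂(coeff of dx∧dz)/∂y + ∂(coeff of dx∧dy)/∂z
  = ∂/∂x (-x) - ∂/∂y (0) + ∂/∂z (-x + z).
Each of these terms simplifies to sums of mixed partials that cancel in pairs. The result is 0 (by equality of mixed partials for smooth functions — Schwarz / Clairaut).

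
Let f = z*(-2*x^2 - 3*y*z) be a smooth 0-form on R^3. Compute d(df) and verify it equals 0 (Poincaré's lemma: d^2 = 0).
d(df) = 0

Step 1: df = sum_i (∂f/∂x_i) dx_i = (-4*x*z) dx + (-3*z^2) dy + (-2*x^2 - 6*y*z) dz.
Step 2: Apply d again. Using the 1-form formula, the coefficient of dx ∧ dy in d(df) is ∂^2 f/∂x ∂y - ∂^2 f/∂y ∂x = (0) - (0) = 0 (equality of mixed partials for smooth f).
Similarly for dx ∧ dz and dy ∧ dz — all coefficients vanish. So d(df) = 0.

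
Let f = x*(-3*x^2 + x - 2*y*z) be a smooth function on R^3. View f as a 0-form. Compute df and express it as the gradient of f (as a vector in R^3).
df = (-9*x^2 + 2*x - 2*y*z) dx + (-2*x*z) dy + (-2*x*y) dz; grad f = (-9*x^2 + 2*x - 2*y*z, -2*x*z, -2*x*y)

For a 0-form f, d f = (∂f/∂x) dx + (∂f/∂y) dy + (∂f/∂z) dz. The components of the vector representation are exactly the entries of grad f in Cartesian coordinates:
  ∂f/∂x = -9*x^2 + 2*x - 2*y*z
  ∂f/∂y = -2*x*z
  ∂f/∂z = -2*x*y.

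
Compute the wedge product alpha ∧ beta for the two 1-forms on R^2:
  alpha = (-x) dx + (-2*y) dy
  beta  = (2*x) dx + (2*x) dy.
alpha ∧ beta = (2*x*(-x + 2*y)) dx ∧ dy

Distribute the wedge, using dx_i ∧ dx_j = -dx_j ∧ dx_i and dx_i ∧ dx_i = 0. For each pair (i, j) with i < j, the coefficient of dx_i ∧ dx_j in alpha ∧ beta is (alpha_i * beta_j - alpha_j * beta_i). Collecting: alpha ∧ beta = (2*x*(-x + 2*y)) dx ∧ dy.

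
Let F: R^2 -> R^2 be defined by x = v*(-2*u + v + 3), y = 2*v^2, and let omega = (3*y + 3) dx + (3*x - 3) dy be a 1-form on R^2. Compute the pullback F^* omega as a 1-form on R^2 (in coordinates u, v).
F^* omega = (-12*v^3 - 6*v) du + (-36*u*v^2 - 6*u + 24*v^3 + 54*v^2 - 6*v + 9) dv

Using F^*(f dg) = (f ∘ F) d(g ∘ F), substitute each coordinate x_i by F_i(u, v) in f_i, and replace dx_i by d F_i = (∂F_i/∂u) du + (∂F_i/∂v) dv.
  For the x component: f_1(F) = 6*v^2 + 3; d F_1 = (-2*v) du + (-2*u + 2*v + 3) dv
  For the y component: f_2(F) = -6*u*v + 3*v^2 + 9*v - 3; d F_2 = (0) du + (4*v) dv
Combining and collecting du, dv coefficients:
  coeff of du: -12*v^3 - 6*v
  coeff of dv: -36*u*v^2 - 6*u + 24*v^3 + 54*v^2 - 6*v + 9
F^* omega = (-12*v^3 - 6*v) du + (-36*u*v^2 - 6*u + 24*v^3 + 54*v^2 - 6*v + 9) dv.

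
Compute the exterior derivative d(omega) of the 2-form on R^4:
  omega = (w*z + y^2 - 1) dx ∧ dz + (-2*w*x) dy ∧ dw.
d(omega) = (-2*y) dx ∧ dy ∧ dz + (z) dx ∧ dz ∧ dw + (-2*w) dx ∧ dy ∧ dw

For a 2-form omega = sum_{i<j} g_{ij} dx_i ∧ dx_j, the exterior derivative is
  d(omega) = sum_{i<j} d(g_{ij}) ∧ dx_i ∧ dx_j = sum_{i<j, k} (∂g_{ij}/∂x_k) dx_k ∧ dx_i ∧ dx_j.
Expand each term, using dx_k ∧ dx_i ∧ dx_j = sgn(permutation) dx_{(a)} ∧ dx_{(b)} ∧ dx_{(c)} with (a < b < c) sorted:
  d(w*z + y^2 - 1) includes (∂/∂y)(w*z + y^2 - 1) dy = (2*y) dy, which multiplied by dx ∧ dz gives (-2*y) dx ∧ dy ∧ dz
  d(w*z + y^2 - 1) includes (∂/∂w)(w*z + y^2 - 1) dw = (z) dw, which multiplied by dx ∧ dz gives (z) dx ∧ dz ∧ dw
  d(-2*w*x) includes (∂/∂x)(-2*w*x) dx = (-2*w) dx, which multiplied by dy ∧ dw gives (-2*w) dx ∧ dy ∧ dw
Collecting like 3-forms: d(omega) = (-2*y) dx ∧ dy ∧ dz + (z) dx ∧ dz ∧ dw + (-2*w) dx ∧ dy ∧ dw.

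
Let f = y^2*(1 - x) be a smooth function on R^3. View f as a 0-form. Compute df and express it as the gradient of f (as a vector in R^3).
df = (-y^2) dx + (2*y*(1 - x)) dy + (0) dz; grad f = (-y^2, 2*y*(1 - x), 0)

For a 0-form f, d f = (∂f/∂x) dx + (∂f/∂y) dy + (∂f/∂z) dz. The components of the vector representation are exactly the entries of grad f in Cartesian coordinates:
  ∂f/∂x = -y^2
  ∂f/∂y = 2*y*(1 - x)
  ∂f/∂z = 0.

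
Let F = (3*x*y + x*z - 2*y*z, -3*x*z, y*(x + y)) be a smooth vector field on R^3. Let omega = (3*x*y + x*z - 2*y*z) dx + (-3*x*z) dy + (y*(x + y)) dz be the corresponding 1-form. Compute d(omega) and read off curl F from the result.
d(omega) = (4*x + 2*y) dy ∧ dz + (x - 3*y) dz ∧ dx + (-3*x - z) dx ∧ dy; curl F = (4*x + 2*y, x - 3*y, -3*x - z)

d omega = sum_{i<j} (∂f_j/∂x_i - ∂f_i/∂x_j) dx_i ∧ dx_j. Under the identification (dy ∧ dz, dz ∧ dx, dx ∧ dy) ↔ (e_x, e_y, e_z), the coefficients are exactly the components of curl F. Compute:
  ∂R/∂y - ∂Q/∂z = (x + 2*y) - (-3*x) = 4*x + 2*y
  ∂P/∂z - ∂R/∂x = (x - 2*y) - (y) = x - 3*y
  ∂Q/∂x - ∂P/∂y = (-3*z) - (3*x - 2*z) = -3*x - z.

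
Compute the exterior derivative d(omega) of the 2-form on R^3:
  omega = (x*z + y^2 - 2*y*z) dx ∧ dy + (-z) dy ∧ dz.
d(omega) = (x - 2*y) dx ∧ dy ∧ dz

For a 2-form omega = sum_{i<j} g_{ij} dx_i ∧ dx_j, the exterior derivative is
  d(omega) = sum_{i<j} d(g_{ij}) ∧ dx_i ∧ dx_j = sum_{i<j, k} (∂g_{ij}/∂x_k) dx_k ∧ dx_i ∧ dx_j.
Expand each term, using dx_k ∧ dx_i ∧ dx_j = sgn(permutation) dx_{(a)} ∧ dx_{(b)} ∧ dx_{(c)} with (a < b < c) sorted:
  d(x*z + y^2 - 2*y*z) includes (∂/∂z)(x*z + y^2 - 2*y*z) dz = (x - 2*y) dz, which multiplied by dx ∧ dy gives (x - 2*y) dx ∧ dy ∧ dz
Collecting like 3-forms: d(omega) = (x - 2*y) dx ∧ dy ∧ dz.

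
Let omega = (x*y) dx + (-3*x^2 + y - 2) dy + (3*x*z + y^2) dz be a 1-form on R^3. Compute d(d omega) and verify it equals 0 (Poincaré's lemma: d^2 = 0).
d(d omega) = 0

Step 1: d omega = sum_{i<j} (∂f_j/∂x_i - ∂f_i/∂x_j) dx_i ∧ dx_j:
  coeff of dx ∧ dy: -7*x
  coeff of dx ∧ dz: 3*z
  coeff of dy ∧ dz: 2*y
Step 2: Apply d again to each 2-form coefficient. The only possible 3-form in R^3 is dx ∧ dy ∧ dz, with coefficient
  ∂(coeff of dy∧dz)/∂x - ∂(coeff of dx∧dz)/∂y + ∂(coeff of dx∧dy)/∂z
  = ∂/∂x (2*y) - ∂/∂y (3*z) + ∂/∂z (-7*x).
Each of these terms simplifies to sums of mixed partials that cancel in pairs. The result is 0 (by equality of mixed partials for smooth functions — Schwarz / Clairaut).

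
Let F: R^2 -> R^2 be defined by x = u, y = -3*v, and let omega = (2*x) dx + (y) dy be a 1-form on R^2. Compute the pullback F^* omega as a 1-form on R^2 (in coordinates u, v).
F^* omega = (2*u) du + (9*v) dv

Using F^*(f dg) = (f ∘ F) d(g ∘ F), substitute each coordinate x_i by F_i(u, v) in f_i, and replace dx_i by d F_i = (∂F_i/∂u) du + (∂F_i/∂v) dv.
  For the x component: f_1(F) = 2*u; d F_1 = (1) du + (0) dv
  For the y component: f_2(F) = -3*v; d F_2 = (0) du + (-3) dv
Combining and collecting du, dv coefficients:
  coeff of du: 2*u
  coeff of dv: 9*v
F^* omega = (2*u) du + (9*v) dv.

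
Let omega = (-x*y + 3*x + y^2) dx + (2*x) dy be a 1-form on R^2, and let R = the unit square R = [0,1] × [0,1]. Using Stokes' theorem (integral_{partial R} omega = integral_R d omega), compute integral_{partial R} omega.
integral_(partial R) omega = 3/2

Stokes: integral_partial_R omega = integral_R d omega with d omega = (∂Q/∂x - ∂P/∂y) dx ∧ dy.
  ∂Q/∂x = 2
  ∂P/∂y = -x + 2*y
  integrand = ∂Q/∂x - ∂P/∂y = x - 2*y + 2.
Integrating over R: integral_0^1 integral_0^1 (x - 2*y + 2) dx dy = 3/2.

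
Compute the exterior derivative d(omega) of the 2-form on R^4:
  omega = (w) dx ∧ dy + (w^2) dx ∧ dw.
d(omega) = (1) dx ∧ dy ∧ dw

For a 2-form omega = sum_{i<j} g_{ij} dx_i ∧ dx_j, the exterior derivative is
  d(omega) = sum_{i<j} d(g_{ij}) ∧ dx_i ∧ dx_j = sum_{i<j, k} (∂g_{ij}/∂x_k) dx_k ∧ dx_i ∧ dx_j.
Expand each term, using dx_k ∧ dx_i ∧ dx_j = sgn(permutation) dx_{(a)} ∧ dx_{(b)} ∧ dx_{(c)} with (a < b < c) sorted:
  d(w) includes (∂/∂w)(w) dw = (1) dw, which multiplied by dx ∧ dy gives (1) dx ∧ dy ∧ dw
Collecting like 3-forms: d(omega) = (1) dx ∧ dy ∧ dw.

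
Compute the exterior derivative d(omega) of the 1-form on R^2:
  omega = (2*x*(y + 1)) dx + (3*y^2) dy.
d(omega) = (-2*x) dx ∧ dy

For a 1-form omega = sum_i f_i dx_i, the exterior derivative is
  d(omega) = sum_{i < j} (∂f_j/∂x_i - ∂f_i/∂x_j) dx_i ∧ dx_j.
  coefficient of dx ∧ dy: ∂f_2/∂x - ∂f_1/∂y = ∂(3*y^2)/∂x - ∂(2*x*(y + 1))/∂y = -2*x
Assembling: d(omega) = (-2*x) dx ∧ dy.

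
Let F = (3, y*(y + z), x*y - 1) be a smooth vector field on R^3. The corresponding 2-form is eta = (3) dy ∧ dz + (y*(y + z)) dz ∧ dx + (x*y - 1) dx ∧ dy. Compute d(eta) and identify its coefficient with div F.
d(eta) = (2*y + z) dx ∧ dy ∧ dz; div F = 2*y + z

For a 2-form in R^3 of the form above, applying d gives a 3-form with coefficient ∂P/∂x + ∂Q/∂y + ∂R/∂z:
  ∂P/∂x = 0
  ∂Q/∂y = 2*y + z
  ∂R/∂z = 0
Sum = 2*y + z, which is exactly div F.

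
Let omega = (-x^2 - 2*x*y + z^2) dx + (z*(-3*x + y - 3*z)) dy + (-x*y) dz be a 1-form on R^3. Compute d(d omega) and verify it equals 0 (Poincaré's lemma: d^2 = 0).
d(d omega) = 0

Step 1: d omega = sum_{i<j} (∂f_j/∂x_i - ∂f_i/∂x_j) dx_i ∧ dx_j:
  coeff of dx ∧ dy: 2*x - 3*z
  coeff of dx ∧ dz: -y - 2*z
  coeff of dy ∧ dz: 2*x - y + 6*z
Step 2: Apply d again to each 2-form coefficient. The only possible 3-form in R^3 is dx ∧ dy ∧ dz, with coefficient
  ∂(coeff of dy∧dz)/∂x - ∂(coeff of dx∧dz)/∂y + ∂(coeff of dx∧dy)/∂z
  = ∂/∂x (2*x - y + 6*z) - ∂/∂y (-y - 2*z) + ∂/∂z (2*x - 3*z).
Each of these terms simplifies to sums of mixed partials that cancel in pairs. The result is 0 (by equality of mixed partials for smooth functions — Schwarz / Clairaut).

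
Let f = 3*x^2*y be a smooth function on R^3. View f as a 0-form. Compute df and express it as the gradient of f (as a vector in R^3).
df = (6*x*y) dx + (3*x^2) dy + (0) dz; grad f = (6*x*y, 3*x^2, 0)

For a 0-form f, d f = (∂f/∂x) dx + (∂f/∂y) dy + (∂f/∂z) dz. The components of the vector representation are exactly the entries of grad f in Cartesian coordinates:
  ∂f/∂x = 6*x*y
  ∂f/∂y = 3*x^2
  ∂f/∂z = 0.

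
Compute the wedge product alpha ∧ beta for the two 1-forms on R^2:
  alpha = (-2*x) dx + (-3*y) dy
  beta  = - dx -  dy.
alpha ∧ beta = (2*x - 3*y) dx ∧ dy

Distribute the wedge, using dx_i ∧ dx_j = -dx_j ∧ dx_i and dx_i ∧ dx_i = 0. For each pair (i, j) with i < j, the coefficient of dx_i ∧ dx_j in alpha ∧ beta is (alpha_i * beta_j - alpha_j * beta_i). Collecting: alpha ∧ beta = (2*x - 3*y) dx ∧ dy.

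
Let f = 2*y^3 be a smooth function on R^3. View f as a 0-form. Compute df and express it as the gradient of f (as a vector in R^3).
df = (0) dx + (6*y^2) dy + (0) dz; grad f = (0, 6*y^2, 0)

For a 0-form f, d f = (∂f/∂x) dx + (∂f/∂y) dy + (∂f/∂z) dz. The components of the vector representation are exactly the entries of grad f in Cartesian coordinates:
  ∂f/∂x = 0
  ∂f/∂y = 6*y^2
  ∂f/∂z = 0.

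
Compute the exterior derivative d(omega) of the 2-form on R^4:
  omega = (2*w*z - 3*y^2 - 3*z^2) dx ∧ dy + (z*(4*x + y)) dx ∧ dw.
d(omega) = (2*w - 6*z) dx ∧ dy ∧ dz + (z) dx ∧ dy ∧ dw + (-4*x - y) dx ∧ dz ∧ dw

For a 2-form omega = sum_{i<j} g_{ij} dx_i ∧ dx_j, the exterior derivative is
  d(omega) = sum_{i<j} d(g_{ij}) ∧ dx_i ∧ dx_j = sum_{i<j, k} (∂g_{ij}/∂x_k) dx_k ∧ dx_i ∧ dx_j.
Expand each term, using dx_k ∧ dx_i ∧ dx_j = sgn(permutation) dx_{(a)} ∧ dx_{(b)} ∧ dx_{(c)} with (a < b < c) sorted:
  d(2*w*z - 3*y^2 - 3*z^2) includes (∂/∂z)(2*w*z - 3*y^2 - 3*z^2) dz = (2*w - 6*z) dz, which multiplied by dx ∧ dy gives (2*w - 6*z) dx ∧ dy ∧ dz
  d(2*w*z - 3*y^2 - 3*z^2) includes (∂/∂w)(2*w*z - 3*y^2 - 3*z^2) dw = (2*z) dw, which multiplied by dx ∧ dy gives (2*z) dx ∧ dy ∧ dw
  d(z*(4*x + y)) includes (∂/∂y)(z*(4*x + y)) dy = (z) dy, which multiplied by dx ∧ dw gives (-z) dx ∧ dy ∧ dw
  d(z*(4*x + y)) includes (∂/∂z)(z*(4*x + y)) dz = (4*x + y) dz, which multiplied by dx ∧ dw gives (-4*x - y) dx ∧ dz ∧ dw
Collecting like 3-forms: d(omega) = (2*w - 6*z) dx ∧ dy ∧ dz + (z) dx ∧ dy ∧ dw + (-4*x - y) dx ∧ dz ∧ dw.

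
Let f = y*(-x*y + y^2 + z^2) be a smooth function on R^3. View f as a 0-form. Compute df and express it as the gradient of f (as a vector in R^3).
df = (-y^2) dx + (-2*x*y + 3*y^2 + z^2) dy + (2*y*z) dz; grad f = (-y^2, -2*x*y + 3*y^2 + z^2, 2*y*z)

For a 0-form f, d f = (∂f/∂x) dx + (∂f/∂y) dy + (∂f/∂z) dz. The components of the vector representation are exactly the entries of grad f in Cartesian coordinates:
  ∂f/∂x = -y^2
  ∂f/∂y = -2*x*y + 3*y^2 + z^2
  ∂f/∂z = 2*y*z.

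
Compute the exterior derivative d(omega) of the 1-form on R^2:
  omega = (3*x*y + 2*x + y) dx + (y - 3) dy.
d(omega) = (-3*x - 1) dx ∧ dy

For a 1-form omega = sum_i f_i dx_i, the exterior derivative is
  d(omega) = sum_{i < j} (∂f_j/∂x_i - ∂f_i/∂x_j) dx_i ∧ dx_j.
  coefficient of dx ∧ dy: ∂f_2/∂x - ∂f_1/∂y = ∂(y - 3)/∂x - ∂(3*x*y + 2*x + y)/∂y = -3*x - 1
Assembling: d(omega) = (-3*x - 1) dx ∧ dy.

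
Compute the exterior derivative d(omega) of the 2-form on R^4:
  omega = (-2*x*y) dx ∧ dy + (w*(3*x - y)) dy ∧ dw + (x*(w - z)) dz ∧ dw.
d(omega) = (3*w) dx ∧ dy ∧ dw + (w - z) dx ∧ dz ∧ dw

For a 2-form omega = sum_{i<j} g_{ij} dx_i ∧ dx_j, the exterior derivative is
  d(omega) = sum_{i<j} d(g_{ij}) ∧ dx_i ∧ dx_j = sum_{i<j, k} (∂g_{ij}/∂x_k) dx_k ∧ dx_i ∧ dx_j.
Expand each term, using dx_k ∧ dx_i ∧ dx_j = sgn(permutation) dx_{(a)} ∧ dx_{(b)} ∧ dx_{(c)} with (a < b < c) sorted:
  d(w*(3*x - y)) includes (∂/∂x)(w*(3*x - y)) dx = (3*w) dx, which multiplied by dy ∧ dw gives (3*w) dx ∧ dy ∧ dw
  d(x*(w - z)) includes (∂/∂x)(x*(w - z)) dx = (w - z) dx, which multiplied by dz ∧ dw gives (w - z) dx ∧ dz ∧ dw
Collecting like 3-forms: d(omega) = (3*w) dx ∧ dy ∧ dw + (w - z) dx ∧ dz ∧ dw.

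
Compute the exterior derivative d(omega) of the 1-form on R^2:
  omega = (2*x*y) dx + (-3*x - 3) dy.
d(omega) = (-2*x - 3) dx ∧ dy

For a 1-form omega = sum_i f_i dx_i, the exterior derivative is
  d(omega) = sum_{i < j} (∂f_j/∂x_i - ∂f_i/∂x_j) dx_i ∧ dx_j.
  coefficient of dx ∧ dy: ∂f_2/∂x - ∂f_1/∂y = ∂(-3*x - 3)/∂x - ∂(2*x*y)/∂y = -2*x - 3
Assembling: d(omega) = (-2*x - 3) dx ∧ dy.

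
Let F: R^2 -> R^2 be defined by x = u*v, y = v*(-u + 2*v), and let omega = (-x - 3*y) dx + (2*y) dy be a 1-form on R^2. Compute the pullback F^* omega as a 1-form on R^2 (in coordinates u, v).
F^* omega = (v^2*(4*u - 10*v)) du + (2*v*(2*u^2 - 9*u*v + 8*v^2)) dv

Using F^*(f dg) = (f ∘ F) d(g ∘ F), substitute each coordinate x_i by F_i(u, v) in f_i, and replace dx_i by d F_i = (∂F_i/∂u) du + (∂F_i/∂v) dv.
  For the x component: f_1(F) = 2*v*(u - 3*v); d F_1 = (v) du + (u) dv
  For the y component: f_2(F) = 2*v*(-u + 2*v); d F_2 = (-v) du + (-u + 4*v) dv
Combining and collecting du, dv coefficients:
  coeff of du: v^2*(4*u - 10*v)
  coeff of dv: 2*v*(2*u^2 - 9*u*v + 8*v^2)
F^* omega = (v^2*(4*u - 10*v)) du + (2*v*(2*u^2 - 9*u*v + 8*v^2)) dv.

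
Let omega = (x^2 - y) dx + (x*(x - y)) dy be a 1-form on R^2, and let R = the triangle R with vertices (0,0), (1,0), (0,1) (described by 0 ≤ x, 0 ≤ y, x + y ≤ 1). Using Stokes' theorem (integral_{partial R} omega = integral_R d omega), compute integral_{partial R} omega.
integral_(partial R) omega = 2/3

Stokes: integral_partial_R omega = integral_R d omega with d omega = (∂Q/∂x - ∂P/∂y) dx ∧ dy.
  ∂Q/∂x = 2*x - y
  ∂P/∂y = -1
  integrand = ∂Q/∂x - ∂P/∂y = 2*x - y + 1.
Integrating over R: integral_0^1 integral_0^{1-x} (2*x - y + 1) dy dx = 2/3.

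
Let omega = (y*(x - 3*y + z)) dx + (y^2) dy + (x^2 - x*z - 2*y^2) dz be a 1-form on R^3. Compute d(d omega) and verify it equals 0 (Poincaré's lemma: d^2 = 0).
d(d omega) = 0

Step 1: d omega = sum_{i<j} (∂f_j/∂x_i - ∂f_i/∂x_j) dx_i ∧ dx_j:
  coeff of dx ∧ dy: -x + 6*y - z
  coeff of dx ∧ dz: 2*x - y - z
  coeff of dy ∧ dz: -4*y
Step 2: Apply d again to each 2-form coefficient. The only possible 3-form in R^3 is dx ∧ dy ∧ dz, with coefficient
  ∂(coeff of dy∧dz)/∂x - ∂(coeff of dx∧dz)/∂y + ∂(coeff of dx∧dy)/∂z
  = ∂/∂x (-4*y) - ∂/∂y (2*x - y - z) + ∂/∂z (-x + 6*y - z).
Each of these terms simplifies to sums of mixed partials that cancel in pairs. The result is 0 (by equality of mixed partials for smooth functions — Schwarz / Clairaut).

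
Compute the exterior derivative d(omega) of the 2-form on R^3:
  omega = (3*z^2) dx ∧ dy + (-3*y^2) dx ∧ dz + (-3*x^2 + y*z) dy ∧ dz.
d(omega) = (-6*x + 6*y + 6*z) dx ∧ dy ∧ dz

For a 2-form omega = sum_{i<j} g_{ij} dx_i ∧ dx_j, the exterior derivative is
  d(omega) = sum_{i<j} d(g_{ij}) ∧ dx_i ∧ dx_j = sum_{i<j, k} (∂g_{ij}/∂x_k) dx_k ∧ dx_i ∧ dx_j.
Expand each term, using dx_k ∧ dx_i ∧ dx_j = sgn(permutation) dx_{(a)} ∧ dx_{(b)} ∧ dx_{(c)} with (a < b < c) sorted:
  d(3*z^2) includes (∂/∂z)(3*z^2) dz = (6*z) dz, which multiplied by dx ∧ dy gives (6*z) dx ∧ dy ∧ dz
  d(-3*y^2) includes (∂/∂y)(-3*y^2) dy = (-6*y) dy, which multiplied by dx ∧ dz gives (6*y) dx ∧ dy ∧ dz
  d(-3*x^2 + y*z) includes (∂/∂x)(-3*x^2 + y*z) dx = (-6*x) dx, which multiplied by dy ∧ dz gives (-6*x) dx ∧ dy ∧ dz
Collecting like 3-forms: d(omega) = (-6*x + 6*y + 6*z) dx ∧ dy ∧ dz.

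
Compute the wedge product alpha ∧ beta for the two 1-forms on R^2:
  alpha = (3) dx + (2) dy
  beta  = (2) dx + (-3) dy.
alpha ∧ beta = (-13) dx ∧ dy

Distribute the wedge, using dx_i ∧ dx_j = -dx_j ∧ dx_i and dx_i ∧ dx_i = 0. For each pair (i, j) with i < j, the coefficient of dx_i ∧ dx_j in alpha ∧ beta is (alpha_i * beta_j - alpha_j * beta_i). Collecting: alpha ∧ beta = (-13) dx ∧ dy.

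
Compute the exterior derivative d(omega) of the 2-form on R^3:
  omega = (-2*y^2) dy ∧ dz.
d(omega) = 0

For a 2-form omega = sum_{i<j} g_{ij} dx_i ∧ dx_j, the exterior derivative is
  d(omega) = sum_{i<j} d(g_{ij}) ∧ dx_i ∧ dx_j = sum_{i<j, k} (∂g_{ij}/∂x_k) dx_k ∧ dx_i ∧ dx_j.
Expand each term, using dx_k ∧ dx_i ∧ dx_j = sgn(permutation) dx_{(a)} ∧ dx_{(b)} ∧ dx_{(c)} with (a < b < c) sorted:

Collecting like 3-forms: d(omega) = 0.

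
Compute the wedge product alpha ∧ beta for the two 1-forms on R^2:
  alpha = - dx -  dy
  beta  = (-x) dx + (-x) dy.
alpha ∧ beta = 0

Distribute the wedge, using dx_i ∧ dx_j = -dx_j ∧ dx_i and dx_i ∧ dx_i = 0. For each pair (i, j) with i < j, the coefficient of dx_i ∧ dx_j in alpha ∧ beta is (alpha_i * beta_j - alpha_j * beta_i). Collecting: alpha ∧ beta = 0.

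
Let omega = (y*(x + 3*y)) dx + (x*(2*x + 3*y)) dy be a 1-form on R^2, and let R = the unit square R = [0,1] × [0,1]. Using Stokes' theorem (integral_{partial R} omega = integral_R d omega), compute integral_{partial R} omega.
integral_(partial R) omega = 0

Stokes: integral_partial_R omega = integral_R d omega with d omega = (∂Q/∂x - ∂P/∂y) dx ∧ dy.
  ∂Q/∂x = 4*x + 3*y
  ∂P/∂y = x + 6*y
  integrand = ∂Q/∂x - ∂P/∂y = 3*x - 3*y.
Integrating over R: integral_0^1 integral_0^1 (3*x - 3*y) dx dy = 0.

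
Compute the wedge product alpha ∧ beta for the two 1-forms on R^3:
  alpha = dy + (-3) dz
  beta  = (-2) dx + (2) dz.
alpha ∧ beta = (2) dx ∧ dy + (2) dy ∧ dz + (-6) dx ∧ dz

Distribute the wedge, using dx_i ∧ dx_j = -dx_j ∧ dx_i and dx_i ∧ dx_i = 0. For each pair (i, j) with i < j, the coefficient of dx_i ∧ dx_j in alpha ∧ beta is (alpha_i * beta_j - alpha_j * beta_i). Collecting: alpha ∧ beta = (2) dx ∧ dy + (2) dy ∧ dz + (-6) dx ∧ dz.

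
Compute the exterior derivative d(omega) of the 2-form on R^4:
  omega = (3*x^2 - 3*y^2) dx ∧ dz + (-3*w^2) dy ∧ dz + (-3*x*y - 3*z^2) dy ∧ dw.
d(omega) = (6*y) dx ∧ dy ∧ dz + (-6*w + 6*z) dy ∧ dz ∧ dw + (-3*y) dx ∧ dy ∧ dw

For a 2-form omega = sum_{i<j} g_{ij} dx_i ∧ dx_j, the exterior derivative is
  d(omega) = sum_{i<j} d(g_{ij}) ∧ dx_i ∧ dx_j = sum_{i<j, k} (∂g_{ij}/∂x_k) dx_k ∧ dx_i ∧ dx_j.
Expand each term, using dx_k ∧ dx_i ∧ dx_j = sgn(permutation) dx_{(a)} ∧ dx_{(b)} ∧ dx_{(c)} with (a < b < c) sorted:
  d(3*x^2 - 3*y^2) includes (∂/∂y)(3*x^2 - 3*y^2) dy = (-6*y) dy, which multiplied by dx ∧ dz gives (6*y) dx ∧ dy ∧ dz
  d(-3*w^2) includes (∂/∂w)(-3*w^2) dw = (-6*w) dw, which multiplied by dy ∧ dz gives (-6*w) dy ∧ dz ∧ dw
  d(-3*x*y - 3*z^2) includes (∂/∂x)(-3*x*y - 3*z^2) dx = (-3*y) dx, which multiplied by dy ∧ dw gives (-3*y) dx ∧ dy ∧ dw
  d(-3*x*y - 3*z^2) includes (∂/∂z)(-3*x*y - 3*z^2) dz = (-6*z) dz, which multiplied by dy ∧ dw gives (6*z) dy ∧ dz ∧ dw
Collecting like 3-forms: d(omega) = (6*y) dx ∧ dy ∧ dz + (-6*w + 6*z) dy ∧ dz ∧ dw + (-3*y) dx ∧ dy ∧ dw.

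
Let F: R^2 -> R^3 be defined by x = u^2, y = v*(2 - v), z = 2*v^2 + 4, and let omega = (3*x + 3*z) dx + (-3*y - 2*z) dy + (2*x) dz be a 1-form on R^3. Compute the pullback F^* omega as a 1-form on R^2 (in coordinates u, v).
F^* omega = (6*u*(u^2 + 2*v^2 + 4)) du + (8*u^2*v + 2*v^3 + 10*v^2 + 4*v - 16) dv

Using F^*(f dg) = (f ∘ F) d(g ∘ F), substitute each coordinate x_i by F_i(u, v) in f_i, and replace dx_i by d F_i = (∂F_i/∂u) du + (∂F_i/∂v) dv.
  For the x component: f_1(F) = 3*u^2 + 6*v^2 + 12; d F_1 = (2*u) du + (0) dv
  For the y component: f_2(F) = -v^2 - 6*v - 8; d F_2 = (0) du + (2 - 2*v) dv
  For the z component: f_3(F) = 2*u^2; d F_3 = (0) du + (4*v) dv
Combining and collecting du, dv coefficients:
  coeff of du: 6*u*(u^2 + 2*v^2 + 4)
  coeff of dv: 8*u^2*v + 2*v^3 + 10*v^2 + 4*v - 16
F^* omega = (6*u*(u^2 + 2*v^2 + 4)) du + (8*u^2*v + 2*v^3 + 10*v^2 + 4*v - 16) dv.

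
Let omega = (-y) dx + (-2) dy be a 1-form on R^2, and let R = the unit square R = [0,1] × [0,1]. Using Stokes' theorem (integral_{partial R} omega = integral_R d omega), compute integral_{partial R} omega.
integral_(partial R) omega = 1

Stokes: integral_partial_R omega = integral_R d omega with d omega = (∂Q/∂x - ∂P/∂y) dx ∧ dy.
  ∂Q/∂x = 0
  ∂P/∂y = -1
  integrand = ∂Q/∂x - ∂P/∂y = 1.
Integrating over R: integral_0^1 integral_0^1 (1) dx dy = 1.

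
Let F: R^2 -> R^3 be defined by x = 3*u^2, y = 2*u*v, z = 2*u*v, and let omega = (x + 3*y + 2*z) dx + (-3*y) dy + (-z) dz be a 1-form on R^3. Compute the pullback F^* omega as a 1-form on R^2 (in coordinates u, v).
F^* omega = (2*u*(9*u^2 + 30*u*v - 8*v^2)) du + (-16*u^2*v) dv

Using F^*(f dg) = (f ∘ F) d(g ∘ F), substitute each coordinate x_i by F_i(u, v) in f_i, and replace dx_i by d F_i = (∂F_i/∂u) du + (∂F_i/∂v) dv.
  For the x component: f_1(F) = u*(3*u + 10*v); d F_1 = (6*u) du + (0) dv
  For the y component: f_2(F) = -6*u*v; d F_2 = (2*v) du + (2*u) dv
  For the z component: f_3(F) = -2*u*v; d F_3 = (2*v) du + (2*u) dv
Combining and collecting du, dv coefficients:
  coeff of du: 2*u*(9*u^2 + 30*u*v - 8*v^2)
  coeff of dv: -16*u^2*v
F^* omega = (2*u*(9*u^2 + 30*u*v - 8*v^2)) du + (-16*u^2*v) dv.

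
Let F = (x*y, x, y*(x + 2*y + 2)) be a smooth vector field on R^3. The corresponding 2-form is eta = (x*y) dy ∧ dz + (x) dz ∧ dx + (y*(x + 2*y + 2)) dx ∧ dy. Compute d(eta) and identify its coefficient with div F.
d(eta) = (y) dx ∧ dy ∧ dz; div F = y

For a 2-form in R^3 of the form above, applying d gives a 3-form with coefficient ∂P/∂x + ∂Q/∂y + ∂R/∂z:
  ∂P/∂x = y
  ∂Q/∂y = 0
  ∂R/∂z = 0
Sum = y, which is exactly div F.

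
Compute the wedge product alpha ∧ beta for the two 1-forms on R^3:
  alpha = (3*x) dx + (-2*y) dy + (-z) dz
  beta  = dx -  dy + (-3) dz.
alpha ∧ beta = (-3*x + 2*y) dx ∧ dy + (-9*x + z) dx ∧ dz + (6*y - z) dy ∧ dz

Distribute the wedge, using dx_i ∧ dx_j = -dx_j ∧ dx_i and dx_i ∧ dx_i = 0. For each pair (i, j) with i < j, the coefficient of dx_i ∧ dx_j in alpha ∧ beta is (alpha_i * beta_j - alpha_j * beta_i). Collecting: alpha ∧ beta = (-3*x + 2*y) dx ∧ dy + (-9*x + z) dx ∧ dz + (6*y - z) dy ∧ dz.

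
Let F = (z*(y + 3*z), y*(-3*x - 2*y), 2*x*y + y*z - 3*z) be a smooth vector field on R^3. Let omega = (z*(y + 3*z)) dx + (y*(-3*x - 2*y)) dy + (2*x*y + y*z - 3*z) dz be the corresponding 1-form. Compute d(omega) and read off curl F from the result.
d(omega) = (2*x + z) dy ∧ dz + (-y + 6*z) dz ∧ dx + (-3*y - z) dx ∧ dy; curl F = (2*x + z, -y + 6*z, -3*y - z)

d omega = sum_{i<j} (∂f_j/∂x_i - ∂f_i/∂x_j) dx_i ∧ dx_j. Under the identification (dy ∧ dz, dz ∧ dx, dx ∧ dy) ↔ (e_x, e_y, e_z), the coefficients are exactly the components of curl F. Compute:
  ∂R/∂y - ∂Q/∂z = (2*x + z) - (0) = 2*x + z
  ∂P/∂z - ∂R/∂x = (y + 6*z) - (2*y) = -y + 6*z
  ∂Q/∂x - ∂P/∂y = (-3*y) - (z) = -3*y - z.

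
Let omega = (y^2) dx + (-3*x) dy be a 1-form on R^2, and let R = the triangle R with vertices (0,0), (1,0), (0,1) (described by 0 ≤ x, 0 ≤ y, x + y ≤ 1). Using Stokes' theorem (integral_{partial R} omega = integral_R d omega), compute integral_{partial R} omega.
integral_(partial R) omega = -11/6

Stokes: integral_partial_R omega = integral_R d omega with d omega = (∂Q/∂x - ∂P/∂y) dx ∧ dy.
  ∂Q/∂x = -3
  ∂P/∂y = 2*y
  integrand = ∂Q/∂x - ∂P/∂y = -2*y - 3.
Integrating over R: integral_0^1 integral_0^{1-x} (-2*y - 3) dy dx = -11/6.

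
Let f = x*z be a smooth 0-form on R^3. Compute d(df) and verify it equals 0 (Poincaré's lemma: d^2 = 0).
d(df) = 0

Step 1: df = sum_i (∂f/∂x_i) dx_i = (z) dx + (0) dy + (x) dz.
Step 2: Apply d again. Using the 1-form formula, the coefficient of dx ∧ dy in d(df) is ∂^2 f/∂x ∂y - ∂^2 f/∂y ∂x = (0) - (0) = 0 (equality of mixed partials for smooth f).
Similarly for dx ∧ dz and dy ∧ dz — all coefficients vanish. So d(df) = 0.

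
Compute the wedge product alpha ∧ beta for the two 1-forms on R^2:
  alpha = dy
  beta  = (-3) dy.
alpha ∧ beta = 0

Distribute the wedge, using dx_i ∧ dx_j = -dx_j ∧ dx_i and dx_i ∧ dx_i = 0. For each pair (i, j) with i < j, the coefficient of dx_i ∧ dx_j in alpha ∧ beta is (alpha_i * beta_j - alpha_j * beta_i). Collecting: alpha ∧ beta = 0.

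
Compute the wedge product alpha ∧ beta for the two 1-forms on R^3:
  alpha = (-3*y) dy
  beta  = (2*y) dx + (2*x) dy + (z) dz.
alpha ∧ beta = (6*y^2) dx ∧ dy + (-3*y*z) dy ∧ dz

Distribute the wedge, using dx_i ∧ dx_j = -dx_j ∧ dx_i and dx_i ∧ dx_i = 0. For each pair (i, j) with i < j, the coefficient of dx_i ∧ dx_j in alpha ∧ beta is (alpha_i * beta_j - alpha_j * beta_i). Collecting: alpha ∧ beta = (6*y^2) dx ∧ dy + (-3*y*z) dy ∧ dz.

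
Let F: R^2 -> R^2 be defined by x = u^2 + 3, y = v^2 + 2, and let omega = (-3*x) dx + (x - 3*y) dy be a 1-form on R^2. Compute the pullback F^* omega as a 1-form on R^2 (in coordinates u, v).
F^* omega = (6*u*(-u^2 - 3)) du + (2*v*(u^2 - 3*v^2 - 3)) dv

Using F^*(f dg) = (f ∘ F) d(g ∘ F), substitute each coordinate x_i by F_i(u, v) in f_i, and replace dx_i by d F_i = (∂F_i/∂u) du + (∂F_i/∂v) dv.
  For the x component: f_1(F) = -3*u^2 - 9; d F_1 = (2*u) du + (0) dv
  For the y component: f_2(F) = u^2 - 3*v^2 - 3; d F_2 = (0) du + (2*v) dv
Combining and collecting du, dv coefficients:
  coeff of du: 6*u*(-u^2 - 3)
  coeff of dv: 2*v*(u^2 - 3*v^2 - 3)
F^* omega = (6*u*(-u^2 - 3)) du + (2*v*(u^2 - 3*v^2 - 3)) dv.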